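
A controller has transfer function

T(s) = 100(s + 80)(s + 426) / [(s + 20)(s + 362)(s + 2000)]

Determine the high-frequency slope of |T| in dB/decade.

-20 dB/decade

Each pole contributes −20 dB/decade at high frequency; each zero contributes +20 dB/decade.
Net: 2 zero(s) − 3 pole(s) → -20 dB/decade.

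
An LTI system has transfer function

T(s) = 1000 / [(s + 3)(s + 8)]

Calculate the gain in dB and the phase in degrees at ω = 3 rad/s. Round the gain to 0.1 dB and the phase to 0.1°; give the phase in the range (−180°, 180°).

At s = jω = j3:
pole (s+3): 3 + j3 → |·| = √(3²+3²) = √18 ≈ 4.2426, ∠ = arctan(3/3) ≈ 45.00°
pole (s+8): 8 + j3 → |·| = √(8²+3²) = √73 ≈ 8.544, ∠ = arctan(3/8) ≈ 20.56°
|T| = 1000 / 36.249 ≈ 27.587
Gain = 20 log₁₀(27.587) ≈ 28.81 dB
∠T = 0.00° − 65.56° = -65.56°

28.8 dB, -65.6°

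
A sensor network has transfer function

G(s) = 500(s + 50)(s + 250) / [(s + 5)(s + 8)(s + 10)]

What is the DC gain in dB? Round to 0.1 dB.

G(0) = 500·50·250 / (5·8·10) = 15625
20 log₁₀(15625) ≈ 83.88 dB

83.9 dB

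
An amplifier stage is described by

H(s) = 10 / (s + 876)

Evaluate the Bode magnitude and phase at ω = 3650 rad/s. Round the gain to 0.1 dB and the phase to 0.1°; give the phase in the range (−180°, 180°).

At s = jω = j3650:
pole (s+876): 876 + j3650 → |·| = √(876²+3650²) = √14089876 ≈ 3753.6, ∠ = arctan(3650/876) ≈ 76.50°
|H| = 10 / 3753.6 ≈ 0.0026641
Gain = 20 log₁₀(0.0026641) ≈ -51.49 dB
∠H = 0.00° − 76.50° = -76.50°

-51.5 dB, -76.5°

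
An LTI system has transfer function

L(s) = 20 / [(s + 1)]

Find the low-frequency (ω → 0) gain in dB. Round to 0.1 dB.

L(0) = 20 · 1 / 1 = 20
20 log₁₀(20) ≈ 26.02 dB

26.0 dB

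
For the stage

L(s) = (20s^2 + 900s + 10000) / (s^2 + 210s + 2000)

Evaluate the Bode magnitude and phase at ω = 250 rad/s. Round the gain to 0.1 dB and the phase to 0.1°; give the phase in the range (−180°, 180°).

Substitute s = j250:
Numerator: 20(j250)^2 + 900(j250) + 10000 = -1240000 + j225000
Denominator: (j250)^2 + 210(j250) + 2000 = -60500 + j52500
|N| = √(1240000² + 225000²) ≈ 1.2602e+06, ∠N ≈ 169.72°
|D| = √(60500² + 52500²) ≈ 80103, ∠D ≈ 139.05°
|L| = 1.2602e+06 / 80103 ≈ 15.732
Gain = 20 log₁₀(15.732) ≈ 23.94 dB
∠L = 169.72° − 139.05° = 30.67°

23.9 dB, 30.7°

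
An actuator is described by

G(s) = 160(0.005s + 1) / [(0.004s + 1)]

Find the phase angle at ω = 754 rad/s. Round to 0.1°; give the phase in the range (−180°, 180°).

At ω = 754 rad/s:
zero (1 + j754·0.005) = 1 + j3.77 → |·| ≈ 3.9004, ∠ ≈ 75.14°
pole (1 + j754·0.004) = 1 + j3.016 → |·| ≈ 3.1775, ∠ ≈ 71.66°
∠G = (75.14°) − (71.66°) = 3.48°

3.5°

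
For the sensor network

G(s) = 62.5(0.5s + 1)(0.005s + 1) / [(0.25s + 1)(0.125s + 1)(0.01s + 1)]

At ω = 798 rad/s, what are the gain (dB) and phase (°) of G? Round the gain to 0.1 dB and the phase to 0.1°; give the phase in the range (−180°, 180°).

At ω = 798 rad/s:
zero (1 + j798·0.5) = 1 + j399 → |·| ≈ 399, ∠ ≈ 89.86°
zero (1 + j798·0.005) = 1 + j3.99 → |·| ≈ 4.1134, ∠ ≈ 75.93°
pole (1 + j798·0.25) = 1 + j199.5 → |·| ≈ 199.5, ∠ ≈ 89.71°
pole (1 + j798·0.125) = 1 + j99.75 → |·| ≈ 99.755, ∠ ≈ 89.43°
pole (1 + j798·0.01) = 1 + j7.98 → |·| ≈ 8.0424, ∠ ≈ 82.86°
|G| = 62.5 · 399 · 4.1134 / (199.5 · 99.755 · 8.0424) ≈ 0.6409
Gain = 20 log₁₀(0.6409) ≈ -3.86 dB
∠G = (89.86° + 75.93°) − (89.71° + 89.43° + 82.86°) = -96.21°

-3.9 dB, -96.2°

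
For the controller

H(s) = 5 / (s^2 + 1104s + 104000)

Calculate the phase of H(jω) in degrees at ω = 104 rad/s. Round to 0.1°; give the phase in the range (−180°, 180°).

-50.9°

Substitute s = j104:
Numerator: 5 = 5 + j0
Denominator: (j104)^2 + 1104(j104) + 104000 = 93184 + j114816
|N| = √(5² + 0²) ≈ 5, ∠N ≈ 0.00°
|D| = √(93184² + 114816²) ≈ 1.4787e+05, ∠D ≈ 50.94°
∠H = 0.00° − 50.94° = -50.94°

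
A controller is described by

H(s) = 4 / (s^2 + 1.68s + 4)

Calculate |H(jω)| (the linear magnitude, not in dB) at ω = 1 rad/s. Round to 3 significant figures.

At s = jω = j1:
quadratic: (j1)² + 1.68·j1 + 4 = 3 + j1.68 → |·| ≈ 3.4384, ∠ ≈ 29.25°
|H| = 4 / 3.4384 ≈ 1.1633

1.16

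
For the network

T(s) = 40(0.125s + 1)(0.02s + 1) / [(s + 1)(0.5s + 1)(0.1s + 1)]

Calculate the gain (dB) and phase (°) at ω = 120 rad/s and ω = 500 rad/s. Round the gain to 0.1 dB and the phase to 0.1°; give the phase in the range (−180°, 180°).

ω = 120: -34.9 dB, -110.2°; ω = 500: -47.9 dB, -95.1°

At ω = 120 rad/s:
zero (1 + j120·0.125) = 1 + j15 → |·| ≈ 15.033, ∠ ≈ 86.19°
zero (1 + j120·0.02) = 1 + j2.4 → |·| ≈ 2.6, ∠ ≈ 67.38°
pole (1 + j120·1) = 1 + j120 → |·| ≈ 120, ∠ ≈ 89.52°
pole (1 + j120·0.5) = 1 + j60 → |·| ≈ 60.008, ∠ ≈ 89.05°
pole (1 + j120·0.1) = 1 + j12 → |·| ≈ 12.042, ∠ ≈ 85.24°
|T| = 40 · 15.033 · 2.6 / (120 · 60.008 · 12.042) ≈ 0.01803
Gain = 20 log₁₀(0.01803) ≈ -34.88 dB
∠T = (86.19° + 67.38°) − (89.52° + 89.05° + 85.24°) = -110.24°

At ω = 500 rad/s:
zero (1 + j500·0.125) = 1 + j62.5 → |·| ≈ 62.508, ∠ ≈ 89.08°
zero (1 + j500·0.02) = 1 + j10 → |·| ≈ 10.05, ∠ ≈ 84.29°
pole (1 + j500·1) = 1 + j500 → |·| ≈ 500, ∠ ≈ 89.89°
pole (1 + j500·0.5) = 1 + j250 → |·| ≈ 250, ∠ ≈ 89.77°
pole (1 + j500·0.1) = 1 + j50 → |·| ≈ 50.01, ∠ ≈ 88.85°
|T| = 40 · 62.508 · 10.05 / (500 · 250 · 50.01) ≈ 0.0040197
Gain = 20 log₁₀(0.0040197) ≈ -47.92 dB
∠T = (89.08° + 84.29°) − (89.89° + 89.77° + 88.85°) = -95.14°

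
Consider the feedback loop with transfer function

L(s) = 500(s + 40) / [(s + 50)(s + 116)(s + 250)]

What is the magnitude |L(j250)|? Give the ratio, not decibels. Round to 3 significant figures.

0.00510

At s = jω = j250:
zero (s+40): 40 + j250 → |·| = √(40²+250²) = √64100 ≈ 253.18, ∠ = arctan(250/40) ≈ 80.91°
pole (s+50): 50 + j250 → |·| = √(50²+250²) = √65000 ≈ 254.95, ∠ = arctan(250/50) ≈ 78.69°
pole (s+116): 116 + j250 → |·| = √(116²+250²) = √75956 ≈ 275.6, ∠ = arctan(250/116) ≈ 65.11°
pole (s+250): 250 + j250 → |·| = √(250²+250²) = √125000 ≈ 353.55, ∠ = arctan(250/250) ≈ 45.00°
|L| = 500 · 253.18 / 2.4842e+07 ≈ 0.0050958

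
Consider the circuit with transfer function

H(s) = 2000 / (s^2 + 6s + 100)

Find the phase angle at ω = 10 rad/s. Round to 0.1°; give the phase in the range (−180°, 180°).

At s = jω = j10:
quadratic: (j10)² + 6·j10 + 100 = 0 + j60 → |·| ≈ 60, ∠ ≈ 90.00°
∠H = 0.00° − 90.00° = -90.00°

-90.0°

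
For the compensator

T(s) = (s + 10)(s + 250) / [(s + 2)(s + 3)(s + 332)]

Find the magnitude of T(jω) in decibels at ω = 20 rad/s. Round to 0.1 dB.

-27.6 dB

At s = jω = j20:
zero (s+10): 10 + j20 → |·| = √(10²+20²) = √500 ≈ 22.361, ∠ = arctan(20/10) ≈ 63.43°
zero (s+250): 250 + j20 → |·| = √(250²+20²) = √62900 ≈ 250.8, ∠ = arctan(20/250) ≈ 4.57°
pole (s+2): 2 + j20 → |·| = √(2²+20²) = √404 ≈ 20.1, ∠ = arctan(20/2) ≈ 84.29°
pole (s+3): 3 + j20 → |·| = √(3²+20²) = √409 ≈ 20.224, ∠ = arctan(20/3) ≈ 81.47°
pole (s+332): 332 + j20 → |·| = √(332²+20²) = √110624 ≈ 332.6, ∠ = arctan(20/332) ≈ 3.45°
|T| = 1 · 5608.1 / 1.352e+05 ≈ 0.04148
Gain = 20 log₁₀(0.04148) ≈ -27.64 dB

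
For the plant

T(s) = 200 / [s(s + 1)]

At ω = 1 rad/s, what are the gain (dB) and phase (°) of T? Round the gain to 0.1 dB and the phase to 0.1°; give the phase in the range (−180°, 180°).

43.0 dB, -135.0°

At s = jω = j1:
pole (s+1): 1 + j1 → |·| = √(1²+1²) = √2 ≈ 1.4142, ∠ = arctan(1/1) ≈ 45.00°
pole at origin: |s| = 1, ∠ = 90.00° (in denominator)
|T| = 200 / 1.4142 ≈ 141.42
Gain = 20 log₁₀(141.42) ≈ 43.01 dB
∠T = 0.00° − 135.00° = -135.00°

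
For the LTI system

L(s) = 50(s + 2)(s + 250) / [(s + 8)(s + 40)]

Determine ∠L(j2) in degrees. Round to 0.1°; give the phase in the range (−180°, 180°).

At s = jω = j2:
zero (s+2): 2 + j2 → |·| = √(2²+2²) = √8 ≈ 2.8284, ∠ = arctan(2/2) ≈ 45.00°
zero (s+250): 250 + j2 → |·| = √(250²+2²) = √62504 ≈ 250.01, ∠ = arctan(2/250) ≈ 0.46°
pole (s+8): 8 + j2 → |·| = √(8²+2²) = √68 ≈ 8.2462, ∠ = arctan(2/8) ≈ 14.04°
pole (s+40): 40 + j2 → |·| = √(40²+2²) = √1604 ≈ 40.05, ∠ = arctan(2/40) ≈ 2.86°
∠L = 45.46° − 16.90° = 28.56°

28.6°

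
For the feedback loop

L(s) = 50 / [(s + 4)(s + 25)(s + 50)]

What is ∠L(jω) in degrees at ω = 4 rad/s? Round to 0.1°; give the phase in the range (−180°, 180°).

At s = jω = j4:
pole (s+4): 4 + j4 → |·| = √(4²+4²) = √32 ≈ 5.6569, ∠ = arctan(4/4) ≈ 45.00°
pole (s+25): 25 + j4 → |·| = √(25²+4²) = √641 ≈ 25.318, ∠ = arctan(4/25) ≈ 9.09°
pole (s+50): 50 + j4 → |·| = √(50²+4²) = √2516 ≈ 50.16, ∠ = arctan(4/50) ≈ 4.57°
∠L = 0.00° − 58.66° = -58.66°

-58.7°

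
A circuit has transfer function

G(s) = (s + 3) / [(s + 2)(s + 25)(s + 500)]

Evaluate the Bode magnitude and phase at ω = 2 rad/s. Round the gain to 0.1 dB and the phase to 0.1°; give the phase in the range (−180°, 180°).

-79.9 dB, -16.1°

At s = jω = j2:
zero (s+3): 3 + j2 → |·| = √(3²+2²) = √13 ≈ 3.6056, ∠ = arctan(2/3) ≈ 33.69°
pole (s+2): 2 + j2 → |·| = √(2²+2²) = √8 ≈ 2.8284, ∠ = arctan(2/2) ≈ 45.00°
pole (s+25): 25 + j2 → |·| = √(25²+2²) = √629 ≈ 25.08, ∠ = arctan(2/25) ≈ 4.57°
pole (s+500): 500 + j2 → |·| = √(500²+2²) = √250004 ≈ 500, ∠ = arctan(2/500) ≈ 0.23°
|G| = 1 · 3.6056 / 35468 ≈ 0.00010166
Gain = 20 log₁₀(0.00010166) ≈ -79.86 dB
∠G = 33.69° − 49.80° = -16.11°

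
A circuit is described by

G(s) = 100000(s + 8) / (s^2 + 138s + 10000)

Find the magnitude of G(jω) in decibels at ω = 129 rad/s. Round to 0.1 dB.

At s = jω = j129:
zero (s+8): 8 + j129 → |·| = √(8²+129²) = √16705 ≈ 129.25, ∠ = arctan(129/8) ≈ 86.45°
quadratic: (j129)² + 138·j129 + 10000 = -6641 + j17802 → |·| ≈ 19000, ∠ ≈ 110.46°
|G| = 100000 · 129.25 / 19000 ≈ 680.26
Gain = 20 log₁₀(680.26) ≈ 56.65 dB

56.7 dB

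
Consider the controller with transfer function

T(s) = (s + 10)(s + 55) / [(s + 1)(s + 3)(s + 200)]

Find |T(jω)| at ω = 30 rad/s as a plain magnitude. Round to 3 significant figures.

At s = jω = j30:
zero (s+10): 10 + j30 → |·| = √(10²+30²) = √1000 ≈ 31.623, ∠ = arctan(30/10) ≈ 71.57°
zero (s+55): 55 + j30 → |·| = √(55²+30²) = √3925 ≈ 62.65, ∠ = arctan(30/55) ≈ 28.61°
pole (s+1): 1 + j30 → |·| = √(1²+30²) = √901 ≈ 30.017, ∠ = arctan(30/1) ≈ 88.09°
pole (s+3): 3 + j30 → |·| = √(3²+30²) = √909 ≈ 30.15, ∠ = arctan(30/3) ≈ 84.29°
pole (s+200): 200 + j30 → |·| = √(200²+30²) = √40900 ≈ 202.24, ∠ = arctan(30/200) ≈ 8.53°
|T| = 1 · 1981.2 / 1.8303e+05 ≈ 0.010824

0.0108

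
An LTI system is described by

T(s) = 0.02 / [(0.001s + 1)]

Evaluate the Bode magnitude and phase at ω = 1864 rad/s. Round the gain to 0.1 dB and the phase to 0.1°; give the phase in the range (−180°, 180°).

-40.5 dB, -61.8°

At ω = 1864 rad/s:
pole (1 + j1864·0.001) = 1 + j1.864 → |·| ≈ 2.1153, ∠ ≈ 61.79°
|T| = 0.02 · 1 / (2.1153) ≈ 0.0094549
Gain = 20 log₁₀(0.0094549) ≈ -40.49 dB
∠T = (0°) − (61.79°) = -61.79°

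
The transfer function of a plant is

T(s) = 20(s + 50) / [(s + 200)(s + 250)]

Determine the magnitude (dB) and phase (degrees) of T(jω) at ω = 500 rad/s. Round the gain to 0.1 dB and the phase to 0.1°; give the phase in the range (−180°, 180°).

At s = jω = j500:
zero (s+50): 50 + j500 → |·| = √(50²+500²) = √252500 ≈ 502.49, ∠ = arctan(500/50) ≈ 84.29°
pole (s+200): 200 + j500 → |·| = √(200²+500²) = √290000 ≈ 538.52, ∠ = arctan(500/200) ≈ 68.20°
pole (s+250): 250 + j500 → |·| = √(250²+500²) = √312500 ≈ 559.02, ∠ = arctan(500/250) ≈ 63.43°
|T| = 20 · 502.49 / 3.0104e+05 ≈ 0.033384
Gain = 20 log₁₀(0.033384) ≈ -29.53 dB
∠T = 84.29° − 131.63° = -47.34°

-29.5 dB, -47.3°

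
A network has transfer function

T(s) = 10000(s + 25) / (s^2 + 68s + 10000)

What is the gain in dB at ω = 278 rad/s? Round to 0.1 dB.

32.0 dB

At s = jω = j278:
zero (s+25): 25 + j278 → |·| = √(25²+278²) = √77909 ≈ 279.12, ∠ = arctan(278/25) ≈ 84.86°
quadratic: (j278)² + 68·j278 + 10000 = -67284 + j18904 → |·| ≈ 69889, ∠ ≈ 164.31°
|T| = 10000 · 279.12 / 69889 ≈ 39.938
Gain = 20 log₁₀(39.938) ≈ 32.03 dB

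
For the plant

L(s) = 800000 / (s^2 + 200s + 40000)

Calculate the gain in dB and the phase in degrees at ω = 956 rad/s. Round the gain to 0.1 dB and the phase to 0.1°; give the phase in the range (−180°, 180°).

-1.0 dB, -167.7°

At s = jω = j956:
quadratic: (j956)² + 200·j956 + 40000 = -873936 + j191200 → |·| ≈ 8.9461e+05, ∠ ≈ 167.66°
|L| = 800000 / 8.9461e+05 ≈ 0.89424
Gain = 20 log₁₀(0.89424) ≈ -0.97 dB
∠L = 0.00° − 167.66° = -167.66°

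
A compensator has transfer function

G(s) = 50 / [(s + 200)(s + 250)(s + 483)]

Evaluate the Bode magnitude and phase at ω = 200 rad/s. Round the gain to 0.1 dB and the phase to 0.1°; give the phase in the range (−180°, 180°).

-119.5 dB, -106.2°

At s = jω = j200:
pole (s+200): 200 + j200 → |·| = √(200²+200²) = √80000 ≈ 282.84, ∠ = arctan(200/200) ≈ 45.00°
pole (s+250): 250 + j200 → |·| = √(250²+200²) = √102500 ≈ 320.16, ∠ = arctan(200/250) ≈ 38.66°
pole (s+483): 483 + j200 → |·| = √(483²+200²) = √273289 ≈ 522.77, ∠ = arctan(200/483) ≈ 22.49°
|G| = 50 / 4.7339e+07 ≈ 1.0562e-06
Gain = 20 log₁₀(1.0562e-06) ≈ -119.53 dB
∠G = 0.00° − 106.15° = -106.15°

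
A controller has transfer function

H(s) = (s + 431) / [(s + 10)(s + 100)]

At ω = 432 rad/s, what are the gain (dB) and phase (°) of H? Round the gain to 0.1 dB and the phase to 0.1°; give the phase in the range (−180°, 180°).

-49.9 dB, -120.6°

At s = jω = j432:
zero (s+431): 431 + j432 → |·| = √(431²+432²) = √372385 ≈ 610.23, ∠ = arctan(432/431) ≈ 45.07°
pole (s+10): 10 + j432 → |·| = √(10²+432²) = √186724 ≈ 432.12, ∠ = arctan(432/10) ≈ 88.67°
pole (s+100): 100 + j432 → |·| = √(100²+432²) = √196624 ≈ 443.42, ∠ = arctan(432/100) ≈ 76.97°
|H| = 1 · 610.23 / 1.9161e+05 ≈ 0.0031848
Gain = 20 log₁₀(0.0031848) ≈ -49.94 dB
∠H = 45.07° − 165.64° = -120.57°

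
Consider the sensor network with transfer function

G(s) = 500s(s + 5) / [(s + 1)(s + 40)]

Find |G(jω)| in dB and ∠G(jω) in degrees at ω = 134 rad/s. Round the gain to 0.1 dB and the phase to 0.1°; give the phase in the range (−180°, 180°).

53.6 dB, 14.9°

At s = jω = j134:
zero (s+5): 5 + j134 → |·| = √(5²+134²) = √17981 ≈ 134.09, ∠ = arctan(134/5) ≈ 87.86°
zero at origin: s = j134 → |·| = 134, ∠ = 90.00°
pole (s+1): 1 + j134 → |·| = √(1²+134²) = √17957 ≈ 134, ∠ = arctan(134/1) ≈ 89.57°
pole (s+40): 40 + j134 → |·| = √(40²+134²) = √19556 ≈ 139.84, ∠ = arctan(134/40) ≈ 73.38°
|G| = 500 · 17968 / 18739 ≈ 479.43
Gain = 20 log₁₀(479.43) ≈ 53.61 dB
∠G = 177.86° − 162.95° = 14.91°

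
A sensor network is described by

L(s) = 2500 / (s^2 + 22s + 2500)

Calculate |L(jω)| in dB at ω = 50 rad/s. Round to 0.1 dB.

At s = jω = j50:
quadratic: (j50)² + 22·j50 + 2500 = 0 + j1100 → |·| ≈ 1100, ∠ ≈ 90.00°
|L| = 2500 / 1100 ≈ 2.2727
Gain = 20 log₁₀(2.2727) ≈ 7.13 dB

7.1 dB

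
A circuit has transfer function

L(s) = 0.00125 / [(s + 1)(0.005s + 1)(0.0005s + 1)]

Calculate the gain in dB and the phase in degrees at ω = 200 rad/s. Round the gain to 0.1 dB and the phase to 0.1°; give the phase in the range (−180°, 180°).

-107.1 dB, -140.4°

At ω = 200 rad/s:
pole (1 + j200·1) = 1 + j200 → |·| ≈ 200, ∠ ≈ 89.71°
pole (1 + j200·0.005) = 1 + j1 → |·| ≈ 1.4142, ∠ ≈ 45.00°
pole (1 + j200·0.0005) = 1 + j0.1 → |·| ≈ 1.005, ∠ ≈ 5.71°
|L| = 0.00125 · 1 / (200 · 1.4142 · 1.005) ≈ 4.3975e-06
Gain = 20 log₁₀(4.3975e-06) ≈ -107.14 dB
∠L = (0°) − (89.71° + 45.00° + 5.71°) = -140.42°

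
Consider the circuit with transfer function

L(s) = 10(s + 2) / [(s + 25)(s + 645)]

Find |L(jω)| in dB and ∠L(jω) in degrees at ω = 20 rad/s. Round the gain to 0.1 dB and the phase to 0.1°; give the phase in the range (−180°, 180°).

At s = jω = j20:
zero (s+2): 2 + j20 → |·| = √(2²+20²) = √404 ≈ 20.1, ∠ = arctan(20/2) ≈ 84.29°
pole (s+25): 25 + j20 → |·| = √(25²+20²) = √1025 ≈ 32.016, ∠ = arctan(20/25) ≈ 38.66°
pole (s+645): 645 + j20 → |·| = √(645²+20²) = √416425 ≈ 645.31, ∠ = arctan(20/645) ≈ 1.78°
|L| = 10 · 20.1 / 20660 ≈ 0.0097289
Gain = 20 log₁₀(0.0097289) ≈ -40.24 dB
∠L = 84.29° − 40.44° = 43.85°

-40.2 dB, 43.9°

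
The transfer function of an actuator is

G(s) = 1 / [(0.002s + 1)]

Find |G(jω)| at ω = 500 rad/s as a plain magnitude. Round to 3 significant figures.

At ω = 500 rad/s:
pole (1 + j500·0.002) = 1 + j1 → |·| ≈ 1.4142, ∠ ≈ 45.00°
|G| = 1 · 1 / (1.4142) ≈ 0.70711

0.707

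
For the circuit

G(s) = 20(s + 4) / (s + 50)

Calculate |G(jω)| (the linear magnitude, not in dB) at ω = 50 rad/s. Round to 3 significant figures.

At s = jω = j50:
zero (s+4): 4 + j50 → |·| = √(4²+50²) = √2516 ≈ 50.16, ∠ = arctan(50/4) ≈ 85.43°
pole (s+50): 50 + j50 → |·| = √(50²+50²) = √5000 ≈ 70.711, ∠ = arctan(50/50) ≈ 45.00°
|G| = 20 · 50.16 / 70.711 ≈ 14.187

14.2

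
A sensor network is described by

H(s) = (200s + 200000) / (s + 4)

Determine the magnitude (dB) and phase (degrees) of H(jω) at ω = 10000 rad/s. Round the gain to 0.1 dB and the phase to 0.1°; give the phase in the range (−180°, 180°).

46.1 dB, -5.7°

Substitute s = j10000:
Numerator: 200(j10000) + 200000 = 200000 + j2000000
Denominator: (j10000) + 4 = 4 + j10000
|N| = √(200000² + 2000000²) ≈ 2.01e+06, ∠N ≈ 84.29°
|D| = √(4² + 10000²) ≈ 10000, ∠D ≈ 89.98°
|H| = 2.01e+06 / 10000 ≈ 201
Gain = 20 log₁₀(201) ≈ 46.06 dB
∠H = 84.29° − 89.98° = -5.69°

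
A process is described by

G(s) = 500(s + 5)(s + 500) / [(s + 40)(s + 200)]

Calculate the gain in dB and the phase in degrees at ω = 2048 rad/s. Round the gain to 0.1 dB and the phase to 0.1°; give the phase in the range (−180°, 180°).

At s = jω = j2048:
zero (s+5): 5 + j2048 → |·| = √(5²+2048²) = √4194329 ≈ 2048, ∠ = arctan(2048/5) ≈ 89.86°
zero (s+500): 500 + j2048 → |·| = √(500²+2048²) = √4444304 ≈ 2108.2, ∠ = arctan(2048/500) ≈ 76.28°
pole (s+40): 40 + j2048 → |·| = √(40²+2048²) = √4195904 ≈ 2048.4, ∠ = arctan(2048/40) ≈ 88.88°
pole (s+200): 200 + j2048 → |·| = √(200²+2048²) = √4234304 ≈ 2057.7, ∠ = arctan(2048/200) ≈ 84.42°
|G| = 500 · 4.3176e+06 / 4.215e+06 ≈ 512.17
Gain = 20 log₁₀(512.17) ≈ 54.19 dB
∠G = 166.14° − 173.30° = -7.16°

54.2 dB, -7.2°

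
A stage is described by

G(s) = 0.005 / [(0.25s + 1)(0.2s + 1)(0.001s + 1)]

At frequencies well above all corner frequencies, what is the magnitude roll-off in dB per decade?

Each pole contributes −20 dB/decade at high frequency; each zero contributes +20 dB/decade.
Net: 0 zero(s) − 3 pole(s) → -60 dB/decade.

-60 dB/decade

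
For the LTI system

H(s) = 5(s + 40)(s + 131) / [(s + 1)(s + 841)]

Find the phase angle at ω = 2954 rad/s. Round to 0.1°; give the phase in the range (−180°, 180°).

12.6°

At s = jω = j2954:
zero (s+40): 40 + j2954 → |·| = √(40²+2954²) = √8727716 ≈ 2954.3, ∠ = arctan(2954/40) ≈ 89.22°
zero (s+131): 131 + j2954 → |·| = √(131²+2954²) = √8743277 ≈ 2956.9, ∠ = arctan(2954/131) ≈ 87.46°
pole (s+1): 1 + j2954 → |·| = √(1²+2954²) = √8726117 ≈ 2954, ∠ = arctan(2954/1) ≈ 89.98°
pole (s+841): 841 + j2954 → |·| = √(841²+2954²) = √9433397 ≈ 3071.4, ∠ = arctan(2954/841) ≈ 74.11°
∠H = 176.68° − 164.09° = 12.59°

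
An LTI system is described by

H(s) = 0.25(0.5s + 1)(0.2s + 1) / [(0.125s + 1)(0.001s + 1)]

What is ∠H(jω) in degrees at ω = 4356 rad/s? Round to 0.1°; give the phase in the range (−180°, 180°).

At ω = 4356 rad/s:
zero (1 + j4356·0.5) = 1 + j2178 → |·| ≈ 2178, ∠ ≈ 89.97°
zero (1 + j4356·0.2) = 1 + j871.2 → |·| ≈ 871.2, ∠ ≈ 89.93°
pole (1 + j4356·0.125) = 1 + j544.5 → |·| ≈ 544.5, ∠ ≈ 89.89°
pole (1 + j4356·0.001) = 1 + j4.356 → |·| ≈ 4.4693, ∠ ≈ 77.07°
∠H = (89.97° + 89.93°) − (89.89° + 77.07°) = 12.94°

12.9°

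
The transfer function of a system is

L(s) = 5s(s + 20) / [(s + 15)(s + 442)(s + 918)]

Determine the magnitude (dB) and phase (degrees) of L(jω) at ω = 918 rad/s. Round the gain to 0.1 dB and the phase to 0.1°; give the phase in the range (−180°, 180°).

-49.2 dB, -19.6°

At s = jω = j918:
zero (s+20): 20 + j918 → |·| = √(20²+918²) = √843124 ≈ 918.22, ∠ = arctan(918/20) ≈ 88.75°
zero at origin: s = j918 → |·| = 918, ∠ = 90.00°
pole (s+15): 15 + j918 → |·| = √(15²+918²) = √842949 ≈ 918.12, ∠ = arctan(918/15) ≈ 89.06°
pole (s+442): 442 + j918 → |·| = √(442²+918²) = √1038088 ≈ 1018.9, ∠ = arctan(918/442) ≈ 64.29°
pole (s+918): 918 + j918 → |·| = √(918²+918²) = √1685448 ≈ 1298.2, ∠ = arctan(918/918) ≈ 45.00°
|L| = 5 · 8.4293e+05 / 1.2144e+09 ≈ 0.0034706
Gain = 20 log₁₀(0.0034706) ≈ -49.19 dB
∠L = 178.75° − 198.35° = -19.60°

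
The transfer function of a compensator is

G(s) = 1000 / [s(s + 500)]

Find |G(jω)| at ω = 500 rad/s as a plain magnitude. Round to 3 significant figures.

At s = jω = j500:
pole (s+500): 500 + j500 → |·| = √(500²+500²) = √500000 ≈ 707.11, ∠ = arctan(500/500) ≈ 45.00°
pole at origin: |s| = 500, ∠ = 90.00° (in denominator)
|G| = 1000 / 3.5356e+05 ≈ 0.0028284

0.00283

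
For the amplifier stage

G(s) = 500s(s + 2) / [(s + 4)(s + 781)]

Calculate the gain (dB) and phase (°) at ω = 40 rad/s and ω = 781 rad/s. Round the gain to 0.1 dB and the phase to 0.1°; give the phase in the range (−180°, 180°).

At s = jω = j40:
zero (s+2): 2 + j40 → |·| = √(2²+40²) = √1604 ≈ 40.05, ∠ = arctan(40/2) ≈ 87.14°
zero at origin: s = j40 → |·| = 40, ∠ = 90.00°
pole (s+4): 4 + j40 → |·| = √(4²+40²) = √1616 ≈ 40.2, ∠ = arctan(40/4) ≈ 84.29°
pole (s+781): 781 + j40 → |·| = √(781²+40²) = √611561 ≈ 782.02, ∠ = arctan(40/781) ≈ 2.93°
|G| = 500 · 1602 / 31437 ≈ 25.48
Gain = 20 log₁₀(25.48) ≈ 28.12 dB
∠G = 177.14° − 87.22° = 89.92°

At s = jω = j781:
zero (s+2): 2 + j781 → |·| = √(2²+781²) = √609965 ≈ 781, ∠ = arctan(781/2) ≈ 89.85°
zero at origin: s = j781 → |·| = 781, ∠ = 90.00°
pole (s+4): 4 + j781 → |·| = √(4²+781²) = √609977 ≈ 781.01, ∠ = arctan(781/4) ≈ 89.71°
pole (s+781): 781 + j781 → |·| = √(781²+781²) = √1219922 ≈ 1104.5, ∠ = arctan(781/781) ≈ 45.00°
|G| = 500 · 6.0996e+05 / 8.6263e+05 ≈ 353.55
Gain = 20 log₁₀(353.55) ≈ 50.97 dB
∠G = 179.85° − 134.71° = 45.14°

ω = 40: 28.1 dB, 89.9°; ω = 781: 51.0 dB, 45.1°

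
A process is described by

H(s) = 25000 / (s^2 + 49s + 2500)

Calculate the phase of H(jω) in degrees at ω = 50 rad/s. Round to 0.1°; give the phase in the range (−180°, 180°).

At s = jω = j50:
quadratic: (j50)² + 49·j50 + 2500 = 0 + j2450 → |·| ≈ 2450, ∠ ≈ 90.00°
∠H = 0.00° − 90.00° = -90.00°

-90.0°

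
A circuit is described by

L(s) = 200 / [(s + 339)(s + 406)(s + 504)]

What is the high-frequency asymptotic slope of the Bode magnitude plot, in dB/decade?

Each pole contributes −20 dB/decade at high frequency; each zero contributes +20 dB/decade.
Net: 0 zero(s) − 3 pole(s) → -60 dB/decade.

-60 dB/decade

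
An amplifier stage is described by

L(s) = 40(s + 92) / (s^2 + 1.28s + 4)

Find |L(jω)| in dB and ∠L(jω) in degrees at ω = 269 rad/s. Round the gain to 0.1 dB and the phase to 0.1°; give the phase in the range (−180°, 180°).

-16.1 dB, -108.6°

At s = jω = j269:
zero (s+92): 92 + j269 → |·| = √(92²+269²) = √80825 ≈ 284.3, ∠ = arctan(269/92) ≈ 71.12°
quadratic: (j269)² + 1.28·j269 + 4 = -72357 + j344.32 → |·| ≈ 72358, ∠ ≈ 179.73°
|L| = 40 · 284.3 / 72358 ≈ 0.15716
Gain = 20 log₁₀(0.15716) ≈ -16.07 dB
∠L = 71.12° − 179.73° = -108.61°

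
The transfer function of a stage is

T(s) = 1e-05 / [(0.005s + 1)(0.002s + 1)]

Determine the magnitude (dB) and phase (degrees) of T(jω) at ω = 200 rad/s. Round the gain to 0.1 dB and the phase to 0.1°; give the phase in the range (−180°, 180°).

At ω = 200 rad/s:
pole (1 + j200·0.005) = 1 + j1 → |·| ≈ 1.4142, ∠ ≈ 45.00°
pole (1 + j200·0.002) = 1 + j0.4 → |·| ≈ 1.077, ∠ ≈ 21.80°
|T| = 1e-05 · 1 / (1.4142 · 1.077) ≈ 6.5656e-06
Gain = 20 log₁₀(6.5656e-06) ≈ -103.65 dB
∠T = (0°) − (45.00° + 21.80°) = -66.80°

-103.7 dB, -66.8°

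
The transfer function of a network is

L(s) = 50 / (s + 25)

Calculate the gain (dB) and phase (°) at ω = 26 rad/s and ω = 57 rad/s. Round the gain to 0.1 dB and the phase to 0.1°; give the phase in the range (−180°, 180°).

Substitute s = j26:
Numerator: 50 = 50 + j0
Denominator: (j26) + 25 = 25 + j26
|N| = √(50² + 0²) ≈ 50, ∠N ≈ 0.00°
|D| = √(25² + 26²) ≈ 36.069, ∠D ≈ 46.12°
|L| = 50 / 36.069 ≈ 1.3862
Gain = 20 log₁₀(1.3862) ≈ 2.84 dB
∠L = 0.00° − 46.12° = -46.12°

Substitute s = j57:
Numerator: 50 = 50 + j0
Denominator: (j57) + 25 = 25 + j57
|N| = √(50² + 0²) ≈ 50, ∠N ≈ 0.00°
|D| = √(25² + 57²) ≈ 62.241, ∠D ≈ 66.32°
|L| = 50 / 62.241 ≈ 0.80333
Gain = 20 log₁₀(0.80333) ≈ -1.90 dB
∠L = 0.00° − 66.32° = -66.32°

ω = 26: 2.8 dB, -46.1°; ω = 57: -1.9 dB, -66.3°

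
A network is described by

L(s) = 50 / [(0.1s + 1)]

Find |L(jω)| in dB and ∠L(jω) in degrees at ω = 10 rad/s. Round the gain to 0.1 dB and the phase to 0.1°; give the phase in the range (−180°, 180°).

31.0 dB, -45.0°

At ω = 10 rad/s:
pole (1 + j10·0.1) = 1 + j1 → |·| ≈ 1.4142, ∠ ≈ 45.00°
|L| = 50 · 1 / (1.4142) ≈ 35.356
Gain = 20 log₁₀(35.356) ≈ 30.97 dB
∠L = (0°) − (45.00°) = -45.00°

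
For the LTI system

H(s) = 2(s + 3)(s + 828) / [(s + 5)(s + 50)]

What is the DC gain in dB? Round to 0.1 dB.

H(0) = 2·3·828 / (5·50) = 19.872
20 log₁₀(19.872) ≈ 25.96 dB

26.0 dB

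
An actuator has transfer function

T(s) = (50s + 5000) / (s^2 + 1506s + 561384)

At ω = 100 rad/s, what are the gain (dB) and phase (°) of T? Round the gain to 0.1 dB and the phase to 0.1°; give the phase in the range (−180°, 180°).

-38.2 dB, 29.7°

Substitute s = j100:
Numerator: 50(j100) + 5000 = 5000 + j5000
Denominator: (j100)^2 + 1506(j100) + 561384 = 551384 + j150600
|N| = √(5000² + 5000²) ≈ 7071.1, ∠N ≈ 45.00°
|D| = √(551384² + 150600²) ≈ 5.7158e+05, ∠D ≈ 15.28°
|T| = 7071.1 / 5.7158e+05 ≈ 0.012371
Gain = 20 log₁₀(0.012371) ≈ -38.15 dB
∠T = 45.00° − 15.28° = 29.72°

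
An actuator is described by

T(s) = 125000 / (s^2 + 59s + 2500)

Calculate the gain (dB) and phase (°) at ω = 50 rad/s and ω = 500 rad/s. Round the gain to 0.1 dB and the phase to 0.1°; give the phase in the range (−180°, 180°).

ω = 50: 32.5 dB, -90.0°; ω = 500: -6.0 dB, -173.2°

At s = jω = j50:
quadratic: (j50)² + 59·j50 + 2500 = 0 + j2950 → |·| ≈ 2950, ∠ ≈ 90.00°
|T| = 125000 / 2950 ≈ 42.373
Gain = 20 log₁₀(42.373) ≈ 32.54 dB
∠T = 0.00° − 90.00° = -90.00°

At s = jω = j500:
quadratic: (j500)² + 59·j500 + 2500 = -247500 + j29500 → |·| ≈ 2.4925e+05, ∠ ≈ 173.20°
|T| = 125000 / 2.4925e+05 ≈ 0.5015
Gain = 20 log₁₀(0.5015) ≈ -5.99 dB
∠T = 0.00° − 173.20° = -173.20°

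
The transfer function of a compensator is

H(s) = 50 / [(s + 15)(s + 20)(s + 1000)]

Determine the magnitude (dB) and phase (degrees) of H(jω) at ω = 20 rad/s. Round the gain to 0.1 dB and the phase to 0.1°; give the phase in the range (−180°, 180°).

At s = jω = j20:
pole (s+15): 15 + j20 → |·| = √(15²+20²) = √625 ≈ 25, ∠ = arctan(20/15) ≈ 53.13°
pole (s+20): 20 + j20 → |·| = √(20²+20²) = √800 ≈ 28.284, ∠ = arctan(20/20) ≈ 45.00°
pole (s+1000): 1000 + j20 → |·| = √(1000²+20²) = √1000400 ≈ 1000.2, ∠ = arctan(20/1000) ≈ 1.15°
|H| = 50 / 7.0724e+05 ≈ 7.0697e-05
Gain = 20 log₁₀(7.0697e-05) ≈ -83.01 dB
∠H = 0.00° − 99.28° = -99.28°

-83.0 dB, -99.3°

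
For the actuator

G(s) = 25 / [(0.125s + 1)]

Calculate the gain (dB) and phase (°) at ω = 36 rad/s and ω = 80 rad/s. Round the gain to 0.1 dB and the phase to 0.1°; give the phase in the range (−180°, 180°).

At ω = 36 rad/s:
pole (1 + j36·0.125) = 1 + j4.5 → |·| ≈ 4.6098, ∠ ≈ 77.47°
|G| = 25 · 1 / (4.6098) ≈ 5.4232
Gain = 20 log₁₀(5.4232) ≈ 14.69 dB
∠G = (0°) − (77.47°) = -77.47°

At ω = 80 rad/s:
pole (1 + j80·0.125) = 1 + j10 → |·| ≈ 10.05, ∠ ≈ 84.29°
|G| = 25 · 1 / (10.05) ≈ 2.4876
Gain = 20 log₁₀(2.4876) ≈ 7.92 dB
∠G = (0°) − (84.29°) = -84.29°

ω = 36: 14.7 dB, -77.5°; ω = 80: 7.9 dB, -84.3°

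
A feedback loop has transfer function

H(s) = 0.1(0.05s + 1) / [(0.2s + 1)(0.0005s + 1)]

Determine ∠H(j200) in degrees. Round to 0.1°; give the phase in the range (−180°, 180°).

-10.0°

At ω = 200 rad/s:
zero (1 + j200·0.05) = 1 + j10 → |·| ≈ 10.05, ∠ ≈ 84.29°
pole (1 + j200·0.2) = 1 + j40 → |·| ≈ 40.012, ∠ ≈ 88.57°
pole (1 + j200·0.0005) = 1 + j0.1 → |·| ≈ 1.005, ∠ ≈ 5.71°
∠H = (84.29°) − (88.57° + 5.71°) = -9.99°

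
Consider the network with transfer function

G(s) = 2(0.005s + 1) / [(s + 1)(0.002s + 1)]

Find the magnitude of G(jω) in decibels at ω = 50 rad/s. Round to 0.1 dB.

-27.7 dB

At ω = 50 rad/s:
zero (1 + j50·0.005) = 1 + j0.25 → |·| ≈ 1.0308, ∠ ≈ 14.04°
pole (1 + j50·1) = 1 + j50 → |·| ≈ 50.01, ∠ ≈ 88.85°
pole (1 + j50·0.002) = 1 + j0.1 → |·| ≈ 1.005, ∠ ≈ 5.71°
|G| = 2 · 1.0308 / (50.01 · 1.005) ≈ 0.041019
Gain = 20 log₁₀(0.041019) ≈ -27.74 dB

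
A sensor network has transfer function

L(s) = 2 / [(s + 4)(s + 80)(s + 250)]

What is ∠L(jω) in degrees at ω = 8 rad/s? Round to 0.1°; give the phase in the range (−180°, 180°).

-71.0°

At s = jω = j8:
pole (s+4): 4 + j8 → |·| = √(4²+8²) = √80 ≈ 8.9443, ∠ = arctan(8/4) ≈ 63.43°
pole (s+80): 80 + j8 → |·| = √(80²+8²) = √6464 ≈ 80.399, ∠ = arctan(8/80) ≈ 5.71°
pole (s+250): 250 + j8 → |·| = √(250²+8²) = √62564 ≈ 250.13, ∠ = arctan(8/250) ≈ 1.83°
∠L = 0.00° − 70.97° = -70.97°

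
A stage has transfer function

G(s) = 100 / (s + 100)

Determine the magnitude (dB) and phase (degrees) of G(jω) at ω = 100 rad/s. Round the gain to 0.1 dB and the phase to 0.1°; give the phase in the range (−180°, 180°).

Substitute s = j100:
Numerator: 100 = 100 + j0
Denominator: (j100) + 100 = 100 + j100
|N| = √(100² + 0²) ≈ 100, ∠N ≈ 0.00°
|D| = √(100² + 100²) ≈ 141.42, ∠D ≈ 45.00°
|G| = 100 / 141.42 ≈ 0.70711
Gain = 20 log₁₀(0.70711) ≈ -3.01 dB
∠G = 0.00° − 45.00° = -45.00°

-3.0 dB, -45.0°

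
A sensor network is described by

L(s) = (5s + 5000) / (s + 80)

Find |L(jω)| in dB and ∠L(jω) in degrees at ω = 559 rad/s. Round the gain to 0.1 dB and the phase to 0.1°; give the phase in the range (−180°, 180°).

20.1 dB, -52.7°

Substitute s = j559:
Numerator: 5(j559) + 5000 = 5000 + j2795
Denominator: (j559) + 80 = 80 + j559
|N| = √(5000² + 2795²) ≈ 5728.2, ∠N ≈ 29.21°
|D| = √(80² + 559²) ≈ 564.7, ∠D ≈ 81.86°
|L| = 5728.2 / 564.7 ≈ 10.144
Gain = 20 log₁₀(10.144) ≈ 20.12 dB
∠L = 29.21° − 81.86° = -52.65°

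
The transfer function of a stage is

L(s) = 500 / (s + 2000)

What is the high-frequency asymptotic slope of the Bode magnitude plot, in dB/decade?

-20 dB/decade

Each pole contributes −20 dB/decade at high frequency; each zero contributes +20 dB/decade.
Net: 0 zero(s) − 1 pole(s) → -20 dB/decade.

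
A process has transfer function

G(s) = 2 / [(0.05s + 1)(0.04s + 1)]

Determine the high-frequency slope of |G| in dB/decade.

-40 dB/decade

Each pole contributes −20 dB/decade at high frequency; each zero contributes +20 dB/decade.
Net: 0 zero(s) − 2 pole(s) → -40 dB/decade.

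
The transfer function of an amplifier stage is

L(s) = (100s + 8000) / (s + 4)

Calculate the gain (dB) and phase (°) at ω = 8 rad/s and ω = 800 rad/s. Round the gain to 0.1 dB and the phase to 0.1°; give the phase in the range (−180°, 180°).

ω = 8: 59.1 dB, -57.7°; ω = 800: 40.0 dB, -5.4°

Substitute s = j8:
Numerator: 100(j8) + 8000 = 8000 + j800
Denominator: (j8) + 4 = 4 + j8
|N| = √(8000² + 800²) ≈ 8039.9, ∠N ≈ 5.71°
|D| = √(4² + 8²) ≈ 8.9443, ∠D ≈ 63.43°
|L| = 8039.9 / 8.9443 ≈ 898.89
Gain = 20 log₁₀(898.89) ≈ 59.07 dB
∠L = 5.71° − 63.43° = -57.72°

Substitute s = j800:
Numerator: 100(j800) + 8000 = 8000 + j80000
Denominator: (j800) + 4 = 4 + j800
|N| = √(8000² + 80000²) ≈ 80399, ∠N ≈ 84.29°
|D| = √(4² + 800²) ≈ 800.01, ∠D ≈ 89.71°
|L| = 80399 / 800.01 ≈ 100.5
Gain = 20 log₁₀(100.5) ≈ 40.04 dB
∠L = 84.29° − 89.71° = -5.42°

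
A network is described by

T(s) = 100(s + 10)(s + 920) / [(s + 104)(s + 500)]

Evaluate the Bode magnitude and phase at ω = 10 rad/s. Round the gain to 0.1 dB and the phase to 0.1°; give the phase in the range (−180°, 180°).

27.9 dB, 39.0°

At s = jω = j10:
zero (s+10): 10 + j10 → |·| = √(10²+10²) = √200 ≈ 14.142, ∠ = arctan(10/10) ≈ 45.00°
zero (s+920): 920 + j10 → |·| = √(920²+10²) = √846500 ≈ 920.05, ∠ = arctan(10/920) ≈ 0.62°
pole (s+104): 104 + j10 → |·| = √(104²+10²) = √10916 ≈ 104.48, ∠ = arctan(10/104) ≈ 5.49°
pole (s+500): 500 + j10 → |·| = √(500²+10²) = √250100 ≈ 500.1, ∠ = arctan(10/500) ≈ 1.15°
|T| = 100 · 13011 / 52250 ≈ 24.901
Gain = 20 log₁₀(24.901) ≈ 27.92 dB
∠T = 45.62° − 6.64° = 38.98°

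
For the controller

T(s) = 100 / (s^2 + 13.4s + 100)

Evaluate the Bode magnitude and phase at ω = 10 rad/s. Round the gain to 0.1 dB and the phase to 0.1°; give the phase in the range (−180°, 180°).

At s = jω = j10:
quadratic: (j10)² + 13.4·j10 + 100 = 0 + j134 → |·| ≈ 134, ∠ ≈ 90.00°
|T| = 100 / 134 ≈ 0.74627
Gain = 20 log₁₀(0.74627) ≈ -2.54 dB
∠T = 0.00° − 90.00° = -90.00°

-2.5 dB, -90.0°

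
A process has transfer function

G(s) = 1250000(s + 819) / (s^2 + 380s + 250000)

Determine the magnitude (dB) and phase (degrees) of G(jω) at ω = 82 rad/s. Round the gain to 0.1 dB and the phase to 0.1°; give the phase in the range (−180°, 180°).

72.5 dB, -1.6°

At s = jω = j82:
zero (s+819): 819 + j82 → |·| = √(819²+82²) = √677485 ≈ 823.09, ∠ = arctan(82/819) ≈ 5.72°
quadratic: (j82)² + 380·j82 + 250000 = 243276 + j31160 → |·| ≈ 2.4526e+05, ∠ ≈ 7.30°
|G| = 1250000 · 823.09 / 2.4526e+05 ≈ 4195
Gain = 20 log₁₀(4195) ≈ 72.45 dB
∠G = 5.72° − 7.30° = -1.58°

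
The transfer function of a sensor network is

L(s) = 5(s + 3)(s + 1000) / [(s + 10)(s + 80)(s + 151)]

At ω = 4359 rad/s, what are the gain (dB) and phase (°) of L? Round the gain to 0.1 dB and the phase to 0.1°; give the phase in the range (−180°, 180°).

At s = jω = j4359:
zero (s+3): 3 + j4359 → |·| = √(3²+4359²) = √19000890 ≈ 4359, ∠ = arctan(4359/3) ≈ 89.96°
zero (s+1000): 1000 + j4359 → |·| = √(1000²+4359²) = √20000881 ≈ 4472.2, ∠ = arctan(4359/1000) ≈ 77.08°
pole (s+10): 10 + j4359 → |·| = √(10²+4359²) = √19000981 ≈ 4359, ∠ = arctan(4359/10) ≈ 89.87°
pole (s+80): 80 + j4359 → |·| = √(80²+4359²) = √19007281 ≈ 4359.7, ∠ = arctan(4359/80) ≈ 88.95°
pole (s+151): 151 + j4359 → |·| = √(151²+4359²) = √19023682 ≈ 4361.6, ∠ = arctan(4359/151) ≈ 88.02°
|L| = 5 · 1.9494e+07 / 8.2888e+10 ≈ 0.0011759
Gain = 20 log₁₀(0.0011759) ≈ -58.59 dB
∠L = 167.04° − 266.84° = -99.80°

-58.6 dB, -99.8°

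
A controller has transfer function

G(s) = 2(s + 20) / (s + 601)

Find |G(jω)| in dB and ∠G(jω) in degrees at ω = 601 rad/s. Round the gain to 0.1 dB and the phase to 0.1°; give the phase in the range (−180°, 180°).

At s = jω = j601:
zero (s+20): 20 + j601 → |·| = √(20²+601²) = √361601 ≈ 601.33, ∠ = arctan(601/20) ≈ 88.09°
pole (s+601): 601 + j601 → |·| = √(601²+601²) = √722402 ≈ 849.94, ∠ = arctan(601/601) ≈ 45.00°
|G| = 2 · 601.33 / 849.94 ≈ 1.415
Gain = 20 log₁₀(1.415) ≈ 3.02 dB
∠G = 88.09° − 45.00° = 43.09°

3.0 dB, 43.1°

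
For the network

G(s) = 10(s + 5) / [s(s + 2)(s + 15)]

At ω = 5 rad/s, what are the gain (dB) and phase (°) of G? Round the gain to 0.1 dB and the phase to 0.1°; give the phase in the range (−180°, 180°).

-15.6 dB, -131.6°

At s = jω = j5:
zero (s+5): 5 + j5 → |·| = √(5²+5²) = √50 ≈ 7.0711, ∠ = arctan(5/5) ≈ 45.00°
pole (s+2): 2 + j5 → |·| = √(2²+5²) = √29 ≈ 5.3852, ∠ = arctan(5/2) ≈ 68.20°
pole (s+15): 15 + j5 → |·| = √(15²+5²) = √250 ≈ 15.811, ∠ = arctan(5/15) ≈ 18.43°
pole at origin: |s| = 5, ∠ = 90.00° (in denominator)
|G| = 10 · 7.0711 / 425.73 ≈ 0.16609
Gain = 20 log₁₀(0.16609) ≈ -15.59 dB
∠G = 45.00° − 176.63° = -131.63°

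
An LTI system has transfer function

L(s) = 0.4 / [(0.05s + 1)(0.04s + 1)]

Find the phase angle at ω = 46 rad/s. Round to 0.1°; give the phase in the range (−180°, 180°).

At ω = 46 rad/s:
pole (1 + j46·0.05) = 1 + j2.3 → |·| ≈ 2.508, ∠ ≈ 66.50°
pole (1 + j46·0.04) = 1 + j1.84 → |·| ≈ 2.0942, ∠ ≈ 61.48°
∠L = (0°) − (66.50° + 61.48°) = -127.98°

-128.0°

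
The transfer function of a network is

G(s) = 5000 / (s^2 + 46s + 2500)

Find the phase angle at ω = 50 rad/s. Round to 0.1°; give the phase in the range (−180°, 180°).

-90.0°

At s = jω = j50:
quadratic: (j50)² + 46·j50 + 2500 = 0 + j2300 → |·| ≈ 2300, ∠ ≈ 90.00°
∠G = 0.00° − 90.00° = -90.00°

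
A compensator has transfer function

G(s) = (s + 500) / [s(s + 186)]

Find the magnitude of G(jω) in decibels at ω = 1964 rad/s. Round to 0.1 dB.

-65.6 dB

At s = jω = j1964:
zero (s+500): 500 + j1964 → |·| = √(500²+1964²) = √4107296 ≈ 2026.6, ∠ = arctan(1964/500) ≈ 75.72°
pole (s+186): 186 + j1964 → |·| = √(186²+1964²) = √3891892 ≈ 1972.8, ∠ = arctan(1964/186) ≈ 84.59°
pole at origin: |s| = 1964, ∠ = 90.00° (in denominator)
|G| = 1 · 2026.6 / 3.8746e+06 ≈ 0.00052305
Gain = 20 log₁₀(0.00052305) ≈ -65.63 dB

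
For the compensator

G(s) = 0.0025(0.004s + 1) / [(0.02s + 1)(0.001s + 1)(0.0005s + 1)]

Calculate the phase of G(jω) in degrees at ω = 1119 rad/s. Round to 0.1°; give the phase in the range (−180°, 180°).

At ω = 1119 rad/s:
zero (1 + j1119·0.004) = 1 + j4.476 → |·| ≈ 4.5863, ∠ ≈ 77.41°
pole (1 + j1119·0.02) = 1 + j22.38 → |·| ≈ 22.402, ∠ ≈ 87.44°
pole (1 + j1119·0.001) = 1 + j1.119 → |·| ≈ 1.5007, ∠ ≈ 48.21°
pole (1 + j1119·0.0005) = 1 + j0.5595 → |·| ≈ 1.1459, ∠ ≈ 29.23°
∠G = (77.41°) − (87.44° + 48.21° + 29.23°) = -87.47°

-87.5°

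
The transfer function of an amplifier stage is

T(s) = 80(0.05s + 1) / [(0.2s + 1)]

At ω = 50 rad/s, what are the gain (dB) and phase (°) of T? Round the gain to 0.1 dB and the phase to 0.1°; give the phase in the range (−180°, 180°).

At ω = 50 rad/s:
zero (1 + j50·0.05) = 1 + j2.5 → |·| ≈ 2.6926, ∠ ≈ 68.20°
pole (1 + j50·0.2) = 1 + j10 → |·| ≈ 10.05, ∠ ≈ 84.29°
|T| = 80 · 2.6926 / (10.05) ≈ 21.434
Gain = 20 log₁₀(21.434) ≈ 26.62 dB
∠T = (68.20°) − (84.29°) = -16.09°

26.6 dB, -16.1°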